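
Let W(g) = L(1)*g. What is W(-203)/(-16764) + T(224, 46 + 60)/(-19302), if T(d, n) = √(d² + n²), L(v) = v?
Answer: 203/16764 - √15353/9651 ≈ -0.00072951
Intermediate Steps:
W(g) = g (W(g) = 1*g = g)
W(-203)/(-16764) + T(224, 46 + 60)/(-19302) = -203/(-16764) + √(224² + (46 + 60)²)/(-19302) = -203*(-1/16764) + √(50176 + 106²)*(-1/19302) = 203/16764 + √(50176 + 11236)*(-1/19302) = 203/16764 + √61412*(-1/19302) = 203/16764 + (2*√15353)*(-1/19302) = 203/16764 - √15353/9651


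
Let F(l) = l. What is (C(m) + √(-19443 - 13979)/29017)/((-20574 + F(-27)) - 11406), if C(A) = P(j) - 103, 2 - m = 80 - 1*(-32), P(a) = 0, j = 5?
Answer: 103/32007 - I*√33422/928747119 ≈ 0.003218 - 1.9684e-7*I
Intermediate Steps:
m = -110 (m = 2 - (80 - 1*(-32)) = 2 - (80 + 32) = 2 - 1*112 = 2 - 112 = -110)
C(A) = -103 (C(A) = 0 - 103 = -103)
(C(m) + √(-19443 - 13979)/29017)/((-20574 + F(-27)) - 11406) = (-103 + √(-19443 - 13979)/29017)/((-20574 - 27) - 11406) = (-103 + √(-33422)*(1/29017))/(-20601 - 11406) = (-103 + (I*√33422)*(1/29017))/(-32007) = (-103 + I*√33422/29017)*(-1/32007) = 103/32007 - I*√33422/928747119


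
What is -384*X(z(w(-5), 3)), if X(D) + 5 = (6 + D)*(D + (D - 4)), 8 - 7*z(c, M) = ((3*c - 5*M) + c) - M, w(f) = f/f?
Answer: -299136/49 ≈ -6104.8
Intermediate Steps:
w(f) = 1
z(c, M) = 8/7 - 4*c/7 + 6*M/7 (z(c, M) = 8/7 - (((3*c - 5*M) + c) - M)/7 = 8/7 - (((-5*M + 3*c) + c) - M)/7 = 8/7 - ((-5*M + 4*c) - M)/7 = 8/7 - (-6*M + 4*c)/7 = 8/7 + (-4*c/7 + 6*M/7) = 8/7 - 4*c/7 + 6*M/7)
X(D) = -5 + (-4 + 2*D)*(6 + D) (X(D) = -5 + (6 + D)*(D + (D - 4)) = -5 + (6 + D)*(D + (-4 + D)) = -5 + (6 + D)*(-4 + 2*D) = -5 + (-4 + 2*D)*(6 + D))
-384*X(z(w(-5), 3)) = -384*(-29 + 2*(8/7 - 4/7*1 + (6/7)*3)² + 8*(8/7 - 4/7*1 + (6/7)*3)) = -384*(-29 + 2*(8/7 - 4/7 + 18/7)² + 8*(8/7 - 4/7 + 18/7)) = -384*(-29 + 2*(22/7)² + 8*(22/7)) = -384*(-29 + 2*(484/49) + 176/7) = -384*(-29 + 968/49 + 176/7) = -384*779/49 = -299136/49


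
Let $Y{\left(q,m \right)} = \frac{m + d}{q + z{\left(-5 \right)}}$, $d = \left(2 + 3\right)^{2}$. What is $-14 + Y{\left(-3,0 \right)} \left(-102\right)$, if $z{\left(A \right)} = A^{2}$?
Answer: $- \frac{1429}{11} \approx -129.91$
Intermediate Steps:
$d = 25$ ($d = 5^{2} = 25$)
$Y{\left(q,m \right)} = \frac{25 + m}{25 + q}$ ($Y{\left(q,m \right)} = \frac{m + 25}{q + \left(-5\right)^{2}} = \frac{25 + m}{q + 25} = \frac{25 + m}{25 + q}$)
$-14 + Y{\left(-3,0 \right)} \left(-102\right) = -14 + \frac{25 + 0}{25 - 3} \left(-102\right) = -14 + \frac{1}{22} \cdot 25 \left(-102\right) = -14 + \frac{25}{22} \left(-102\right) = -14 - \frac{1275}{11} = - \frac{1429}{11}$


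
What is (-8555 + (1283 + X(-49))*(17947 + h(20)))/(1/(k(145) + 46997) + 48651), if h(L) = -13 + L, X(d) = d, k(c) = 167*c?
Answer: 1577109447372/3464535013 ≈ 455.22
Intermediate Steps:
(-8555 + (1283 + X(-49))*(17947 + h(20)))/(1/(k(145) + 46997) + 48651) = (-8555 + (1283 - 49)*(17947 + (-13 + 20)))/(1/(167*145 + 46997) + 48651) = (-8555 + 1234*(17947 + 7))/(1/(24215 + 46997) + 48651) = (-8555 + 1234*17954)/(1/71212 + 48651) = (-8555 + 22155236)/(1/71212 + 48651) = 22146681/(3464535013/71212) = 22146681*(71212/3464535013) = 1577109447372/3464535013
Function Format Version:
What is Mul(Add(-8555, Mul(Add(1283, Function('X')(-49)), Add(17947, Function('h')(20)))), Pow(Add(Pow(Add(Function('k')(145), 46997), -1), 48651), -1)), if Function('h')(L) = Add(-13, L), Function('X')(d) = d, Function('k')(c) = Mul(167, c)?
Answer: Rational(1577109447372, 3464535013) ≈ 455.22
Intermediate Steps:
Mul(Add(-8555, Mul(Add(1283, Function('X')(-49)), Add(17947, Function('h')(20)))), Pow(Add(Pow(Add(Function('k')(145), 46997), -1), 48651), -1)) = Mul(Add(-8555, Mul(Add(1283, -49), Add(17947, Add(-13, 20)))), Pow(Add(Pow(Add(Mul(167, 145), 46997), -1), 48651), -1)) = Mul(Add(-8555, Mul(1234, Add(17947, 7))), Pow(Add(Pow(Add(24215, 46997), -1), 48651), -1)) = Mul(Add(-8555, Mul(1234, 17954)), Pow(Add(Pow(71212, -1), 48651), -1)) = Mul(Add(-8555, 22155236), Pow(Add(Rational(1, 71212), 48651), -1)) = Mul(22146681, Pow(Rational(3464535013, 71212), -1)) = Mul(22146681, Rational(71212, 3464535013)) = Rational(1577109447372, 3464535013)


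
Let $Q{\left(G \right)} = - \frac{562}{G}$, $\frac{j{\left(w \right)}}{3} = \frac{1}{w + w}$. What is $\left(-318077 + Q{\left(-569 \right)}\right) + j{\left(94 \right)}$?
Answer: $- \frac{34025225481}{106972} \approx -3.1808 \cdot 10^{5}$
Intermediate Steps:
$j{\left(w \right)} = \frac{3}{2 w}$ ($j{\left(w \right)} = \frac{3}{w + w} = \frac{3}{2 w}$)
$\left(-318077 + Q{\left(-569 \right)}\right) + j{\left(94 \right)} = \left(-318077 - \frac{562}{-569}\right) + \frac{3}{2 \cdot 94} = \left(-318077 - - \frac{562}{569}\right) + \frac{3}{2} \cdot \frac{1}{94} = \left(-318077 + \frac{562}{569}\right) + \frac{3}{188} = - \frac{180985251}{569} + \frac{3}{188} = - \frac{34025225481}{106972}$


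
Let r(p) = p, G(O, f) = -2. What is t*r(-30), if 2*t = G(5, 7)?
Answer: 30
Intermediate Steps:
t = -1 (t = (½)*(-2) = -1)
t*r(-30) = -1*(-30) = 30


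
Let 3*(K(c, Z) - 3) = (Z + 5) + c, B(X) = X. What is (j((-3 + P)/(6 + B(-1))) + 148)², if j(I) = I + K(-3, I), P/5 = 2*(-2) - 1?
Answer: 519841/25 ≈ 20794.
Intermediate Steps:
K(c, Z) = 14/3 + Z/3 + c/3 (K(c, Z) = 3 + ((Z + 5) + c)/3 = 3 + ((5 + Z) + c)/3 = 3 + (5 + Z + c)/3 = 3 + (5/3 + Z/3 + c/3) = 14/3 + Z/3 + c/3)
P = -25 (P = 5*(2*(-2) - 1) = 5*(-4 - 1) = 5*(-5) = -25)
j(I) = 11/3 + 4*I/3 (j(I) = I + (14/3 + I/3 + (⅓)*(-3)) = I + (14/3 + I/3 - 1) = I + (11/3 + I/3) = 11/3 + 4*I/3)
(j((-3 + P)/(6 + B(-1))) + 148)² = ((11/3 + 4*((-3 - 25)/(6 - 1))/3) + 148)² = ((11/3 + 4*(-28/5)/3) + 148)² = ((11/3 + 4*(-28*⅕)/3) + 148)² = ((11/3 + (4/3)*(-28/5)) + 148)² = ((11/3 - 112/15) + 148)² = (-19/5 + 148)² = (721/5)² = 519841/25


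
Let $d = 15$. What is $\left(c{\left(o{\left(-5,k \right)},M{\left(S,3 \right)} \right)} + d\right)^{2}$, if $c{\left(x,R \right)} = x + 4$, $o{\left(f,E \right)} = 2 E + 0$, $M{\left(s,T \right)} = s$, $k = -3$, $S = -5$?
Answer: $169$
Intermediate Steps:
$o{\left(f,E \right)} = 2 E$
$c{\left(x,R \right)} = 4 + x$
$\left(c{\left(o{\left(-5,k \right)},M{\left(S,3 \right)} \right)} + d\right)^{2} = \left(\left(4 + 2 \left(-3\right)\right) + 15\right)^{2} = \left(\left(4 - 6\right) + 15\right)^{2} = \left(-2 + 15\right)^{2} = 13^{2} = 169$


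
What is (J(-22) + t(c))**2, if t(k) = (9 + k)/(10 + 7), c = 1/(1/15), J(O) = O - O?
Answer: 576/289 ≈ 1.9931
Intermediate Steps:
J(O) = 0
c = 15 (c = 1/(1/15) = 15)
t(k) = 9/17 + k/17 (t(k) = (9 + k)/17 = (9 + k)*(1/17) = 9/17 + k/17)
(J(-22) + t(c))**2 = (0 + (9/17 + (1/17)*15))**2 = (0 + (9/17 + 15/17))**2 = (0 + 24/17)**2 = (24/17)**2 = 576/289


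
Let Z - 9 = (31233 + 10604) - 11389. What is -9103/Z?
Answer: -9103/30457 ≈ -0.29888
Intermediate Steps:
Z = 30457 (Z = 9 + ((31233 + 10604) - 11389) = 9 + (41837 - 11389) = 9 + 30448 = 30457)
-9103/Z = -9103/30457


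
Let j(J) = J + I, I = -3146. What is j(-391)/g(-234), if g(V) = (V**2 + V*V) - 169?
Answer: -3537/109343 ≈ -0.032348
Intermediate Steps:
g(V) = -169 + 2*V**2 (g(V) = (V**2 + V**2) - 169 = 2*V**2 - 169 = -169 + 2*V**2)
j(J) = -3146 + J (j(J) = J - 3146 = -3146 + J)
j(-391)/g(-234) = (-3146 - 391)/(-169 + 2*(-234)**2) = -3537/(-169 + 2*54756) = -3537/(-169 + 109512) = -3537/109343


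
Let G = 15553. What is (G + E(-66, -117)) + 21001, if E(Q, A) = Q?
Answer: 36488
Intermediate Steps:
(G + E(-66, -117)) + 21001 = (15553 - 66) + 21001 = 15487 + 21001 = 36488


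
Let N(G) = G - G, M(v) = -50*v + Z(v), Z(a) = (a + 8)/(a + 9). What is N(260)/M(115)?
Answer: 0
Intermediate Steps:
Z(a) = (8 + a)/(9 + a)
M(v) = -50*v + (8 + v)/(9 + v)
N(G) = 0
N(260)/M(115) = 0/(((8 + 115 - 50*115*(9 + 115))/(9 + 115))) = 0/(((8 + 115 - 50*115*124)/124)) = 0/(((8 + 115 - 713000)/124)) = 0/(((1/124)*(-712877))) = 0/(-712877/124) = 0*(-124/712877) = 0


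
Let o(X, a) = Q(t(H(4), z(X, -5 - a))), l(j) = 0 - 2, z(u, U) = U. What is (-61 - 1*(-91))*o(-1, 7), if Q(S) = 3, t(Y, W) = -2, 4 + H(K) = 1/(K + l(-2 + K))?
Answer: 90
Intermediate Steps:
l(j) = -2
H(K) = -4 + 1/(-2 + K) (H(K) = -4 + 1/(K - 2) = -4 + 1/(-2 + K))
o(X, a) = 3
(-61 - 1*(-91))*o(-1, 7) = (-61 - 1*(-91))*3 = (-61 + 91)*3 = 30*3 = 90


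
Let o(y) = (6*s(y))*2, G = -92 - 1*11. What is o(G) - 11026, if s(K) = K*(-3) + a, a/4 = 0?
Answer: -7318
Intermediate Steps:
a = 0 (a = 4*0 = 0)
G = -103 (G = -92 - 11 = -103)
s(K) = -3*K (s(K) = K*(-3) + 0 = -3*K + 0 = -3*K)
o(y) = -36*y (o(y) = (6*(-3*y))*2 = -18*y*2 = -36*y)
o(G) - 11026 = -36*(-103) - 11026 = 3708 - 11026 = -7318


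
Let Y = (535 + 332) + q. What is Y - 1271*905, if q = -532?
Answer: -1149920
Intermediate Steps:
Y = 335 (Y = (535 + 332) - 532 = 867 - 532 = 335)
Y - 1271*905 = 335 - 1271*905 = 335 - 1150255 = -1149920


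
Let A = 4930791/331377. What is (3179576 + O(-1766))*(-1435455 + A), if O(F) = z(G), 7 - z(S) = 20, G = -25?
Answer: -504142861657171624/110459 ≈ -4.5641e+12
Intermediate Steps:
z(S) = -13 (z(S) = 7 - 1*20 = 7 - 20 = -13)
A = 1643597/110459 (A = 4930791*(1/331377) = 1643597/110459 ≈ 14.880)
O(F) = -13
(3179576 + O(-1766))*(-1435455 + A) = (3179576 - 13)*(-1435455 + 1643597/110459) = 3179563*(-158557280248/110459) = -504142861657171624/110459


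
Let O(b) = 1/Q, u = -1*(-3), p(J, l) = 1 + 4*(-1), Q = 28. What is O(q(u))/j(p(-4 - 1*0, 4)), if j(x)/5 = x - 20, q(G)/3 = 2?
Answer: -1/3220 ≈ -0.00031056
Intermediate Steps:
p(J, l) = -3 (p(J, l) = 1 - 4 = -3)
u = 3
q(G) = 6 (q(G) = 3*2 = 6)
O(b) = 1/28
j(x) = -100 + 5*x (j(x) = 5*(x - 20) = 5*(-20 + x) = -100 + 5*x)
O(q(u))/j(p(-4 - 1*0, 4)) = 1/(28*(-100 + 5*(-3))) = 1/(28*(-100 - 15)) = (1/28)/(-115) = (1/28)*(-1/115) = -1/3220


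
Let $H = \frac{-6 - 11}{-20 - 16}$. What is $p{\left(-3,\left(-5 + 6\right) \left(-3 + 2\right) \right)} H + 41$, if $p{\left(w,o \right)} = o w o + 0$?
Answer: $\frac{475}{12} \approx 39.583$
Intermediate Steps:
$p{\left(w,o \right)} = w o^{2}$ ($p{\left(w,o \right)} = w o^{2} + 0 = w o^{2}$)
$H = \frac{17}{36}$ ($H = - \frac{17}{-36} = \left(-17\right) \left(- \frac{1}{36}\right) = \frac{17}{36} \approx 0.47222$)
$p{\left(-3,\left(-5 + 6\right) \left(-3 + 2\right) \right)} H + 41 = - 3 \left(\left(-5 + 6\right) \left(-3 + 2\right)\right)^{2} \cdot \frac{17}{36} + 41 = - 3 \left(1 \left(-1\right)\right)^{2} \cdot \frac{17}{36} + 41 = - 3 \left(-1\right)^{2} \cdot \frac{17}{36} + 41 = \left(-3\right) 1 \cdot \frac{17}{36} + 41 = \left(-3\right) \frac{17}{36} + 41 = - \frac{17}{12} + 41 = \frac{475}{12}$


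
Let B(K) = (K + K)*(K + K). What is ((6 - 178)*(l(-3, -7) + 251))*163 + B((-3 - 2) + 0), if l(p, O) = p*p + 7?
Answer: -7485512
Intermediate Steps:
l(p, O) = 7 + p**2 (l(p, O) = p**2 + 7 = 7 + p**2)
B(K) = 4*K**2 (B(K) = (2*K)*(2*K) = 4*K**2)
((6 - 178)*(l(-3, -7) + 251))*163 + B((-3 - 2) + 0) = ((6 - 178)*((7 + (-3)**2) + 251))*163 + 4*((-3 - 2) + 0)**2 = -172*((7 + 9) + 251)*163 + 4*(-5 + 0)**2 = -172*(16 + 251)*163 + 4*(-5)**2 = -172*267*163 + 4*25 = -45924*163 + 100 = -7485612 + 100 = -7485512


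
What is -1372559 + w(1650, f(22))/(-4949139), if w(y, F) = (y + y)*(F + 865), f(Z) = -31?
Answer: -2264329342967/1649713 ≈ -1.3726e+6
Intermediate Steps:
w(y, F) = 2*y*(865 + F) (w(y, F) = (2*y)*(865 + F) = 2*y*(865 + F))
-1372559 + w(1650, f(22))/(-4949139) = -1372559 + (2*1650*(865 - 31))/(-4949139) = -1372559 + (2*1650*834)*(-1/4949139) = -1372559 + 2752200*(-1/4949139) = -1372559 - 917400/1649713 = -2264329342967/1649713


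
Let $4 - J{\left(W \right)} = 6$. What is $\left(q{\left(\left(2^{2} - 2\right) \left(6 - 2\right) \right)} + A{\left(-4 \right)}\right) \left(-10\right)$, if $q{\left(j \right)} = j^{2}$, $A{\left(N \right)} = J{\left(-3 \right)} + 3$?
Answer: $-650$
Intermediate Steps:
$J{\left(W \right)} = -2$ ($J{\left(W \right)} = 4 - 6 = -2$)
$A{\left(N \right)} = 1$ ($A{\left(N \right)} = -2 + 3 = 1$)
$\left(q{\left(\left(2^{2} - 2\right) \left(6 - 2\right) \right)} + A{\left(-4 \right)}\right) \left(-10\right) = \left(\left(\left(2^{2} - 2\right) \left(6 - 2\right)\right)^{2} + 1\right) \left(-10\right) = \left(\left(\left(4 - 2\right) 4\right)^{2} + 1\right) \left(-10\right) = \left(\left(2 \cdot 4\right)^{2} + 1\right) \left(-10\right) = \left(8^{2} + 1\right) \left(-10\right) = \left(64 + 1\right) \left(-10\right) = 65 \left(-10\right) = -650$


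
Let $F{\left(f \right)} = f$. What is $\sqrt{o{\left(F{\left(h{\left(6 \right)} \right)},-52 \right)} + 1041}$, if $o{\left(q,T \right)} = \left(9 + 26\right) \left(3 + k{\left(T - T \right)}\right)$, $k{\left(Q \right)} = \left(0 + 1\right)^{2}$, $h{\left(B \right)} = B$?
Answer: $\sqrt{1181} \approx 34.366$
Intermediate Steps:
$k{\left(Q \right)} = 1$ ($k{\left(Q \right)} = 1^{2} = 1$)
$o{\left(q,T \right)} = 140$ ($o{\left(q,T \right)} = \left(9 + 26\right) \left(3 + 1\right) = 35 \cdot 4 = 140$)
$\sqrt{o{\left(F{\left(h{\left(6 \right)} \right)},-52 \right)} + 1041} = \sqrt{140 + 1041} = \sqrt{1181}$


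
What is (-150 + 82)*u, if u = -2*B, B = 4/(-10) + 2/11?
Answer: -1632/55 ≈ -29.673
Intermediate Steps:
B = -12/55 (B = 4*(-⅒) + 2*(1/11) = -⅖ + 2/11 = -12/55 ≈ -0.21818)
u = 24/55 (u = -2*(-12/55) = 24/55 ≈ 0.43636)
(-150 + 82)*u = (-150 + 82)*(24/55) = -68*24/55 = -1632/55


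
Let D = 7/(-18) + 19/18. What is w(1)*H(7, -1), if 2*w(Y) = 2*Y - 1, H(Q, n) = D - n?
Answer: ⅚ ≈ 0.83333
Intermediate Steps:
D = ⅔ (D = 7*(-1/18) + 19*(1/18) = -7/18 + 19/18 = ⅔ ≈ 0.66667)
H(Q, n) = ⅔ - n
w(Y) = -½ + Y (w(Y) = (2*Y - 1)/2 = (-1 + 2*Y)/2 = -½ + Y)
w(1)*H(7, -1) = (-½ + 1)*(⅔ - 1*(-1)) = (⅔ + 1)/2 = (½)*(5/3) = ⅚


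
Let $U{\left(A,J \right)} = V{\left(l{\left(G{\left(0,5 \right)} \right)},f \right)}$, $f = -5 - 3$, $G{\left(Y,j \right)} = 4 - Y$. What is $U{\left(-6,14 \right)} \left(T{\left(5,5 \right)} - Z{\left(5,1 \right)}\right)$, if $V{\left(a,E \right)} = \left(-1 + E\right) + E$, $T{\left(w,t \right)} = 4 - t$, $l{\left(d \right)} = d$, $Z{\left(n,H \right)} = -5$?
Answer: $-68$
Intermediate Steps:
$f = -8$
$V{\left(a,E \right)} = -1 + 2 E$
$U{\left(A,J \right)} = -17$ ($U{\left(A,J \right)} = -1 + 2 \left(-8\right) = -1 - 16 = -17$)
$U{\left(-6,14 \right)} \left(T{\left(5,5 \right)} - Z{\left(5,1 \right)}\right) = - 17 \left(\left(4 - 5\right) - -5\right) = - 17 \left(\left(4 - 5\right) + 5\right) = - 17 \left(-1 + 5\right) = \left(-17\right) 4 = -68$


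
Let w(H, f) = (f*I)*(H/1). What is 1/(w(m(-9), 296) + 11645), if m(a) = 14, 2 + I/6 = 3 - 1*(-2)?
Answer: 1/86237 ≈ 1.1596e-5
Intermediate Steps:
I = 18 (I = -12 + 6*(3 - 1*(-2)) = -12 + 6*(3 + 2) = -12 + 6*5 = -12 + 30 = 18)
w(H, f) = 18*H*f (w(H, f) = (f*18)*(H/1) = (18*f)*(H*1) = (18*f)*H = 18*H*f)
1/(w(m(-9), 296) + 11645) = 1/(18*14*296 + 11645) = 1/(74592 + 11645) = 1/86237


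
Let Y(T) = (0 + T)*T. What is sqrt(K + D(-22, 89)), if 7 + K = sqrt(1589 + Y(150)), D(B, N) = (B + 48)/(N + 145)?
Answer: sqrt(-62 + 9*sqrt(24089))/3 ≈ 12.179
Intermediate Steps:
Y(T) = T**2 (Y(T) = T*T = T**2)
D(B, N) = (48 + B)/(145 + N)
K = -7 + sqrt(24089) (K = -7 + sqrt(1589 + 150**2) = -7 + sqrt(1589 + 22500) = -7 + sqrt(24089) ≈ 148.21)
sqrt(K + D(-22, 89)) = sqrt((-7 + sqrt(24089)) + (48 - 22)/(145 + 89)) = sqrt((-7 + sqrt(24089)) + 26/234) = sqrt((-7 + sqrt(24089)) + (1/234)*26) = sqrt((-7 + sqrt(24089)) + 1/9) = sqrt(-62/9 + sqrt(24089))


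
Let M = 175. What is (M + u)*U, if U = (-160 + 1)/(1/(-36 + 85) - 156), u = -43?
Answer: 1028412/7643 ≈ 134.56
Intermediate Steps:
U = 7791/7643 (U = -159/(1/49 - 156) = -159/(-7643/49) = -159*(-49/7643) = 7791/7643 ≈ 1.0194)
(M + u)*U = (175 - 43)*(7791/7643) = 132*(7791/7643) = 1028412/7643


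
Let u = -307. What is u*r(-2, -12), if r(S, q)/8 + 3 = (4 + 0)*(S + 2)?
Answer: 7368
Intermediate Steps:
r(S, q) = 40 + 32*S (r(S, q) = -24 + 8*((4 + 0)*(S + 2)) = -24 + 8*(4*(2 + S)) = -24 + 8*(8 + 4*S) = -24 + (64 + 32*S) = 40 + 32*S)
u*r(-2, -12) = -307*(40 + 32*(-2)) = -307*(40 - 64) = -307*(-24) = 7368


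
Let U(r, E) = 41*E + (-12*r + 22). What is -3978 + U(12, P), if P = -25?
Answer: -5125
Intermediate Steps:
U(r, E) = 22 - 12*r + 41*E (U(r, E) = 41*E + (22 - 12*r) = 22 - 12*r + 41*E)
-3978 + U(12, P) = -3978 + (22 - 12*12 + 41*(-25)) = -3978 + (22 - 144 - 1025) = -3978 - 1147 = -5125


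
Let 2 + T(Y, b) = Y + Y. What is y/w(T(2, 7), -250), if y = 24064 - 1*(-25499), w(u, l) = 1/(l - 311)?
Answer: -27804843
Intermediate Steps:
T(Y, b) = -2 + 2*Y (T(Y, b) = -2 + (Y + Y) = -2 + 2*Y)
w(u, l) = 1/(-311 + l)
y = 49563 (y = 24064 + 25499 = 49563)
y/w(T(2, 7), -250) = 49563/(1/(-311 - 250)) = 49563/(1/(-561)) = 49563/(-1/561) = 49563*(-561) = -27804843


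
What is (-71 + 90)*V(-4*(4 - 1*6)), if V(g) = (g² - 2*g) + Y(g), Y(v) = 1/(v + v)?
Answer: 14611/16 ≈ 913.19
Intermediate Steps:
Y(v) = 1/(2*v)
V(g) = g² + 1/(2*g) - 2*g (V(g) = (g² - 2*g) + 1/(2*g) = g² + 1/(2*g) - 2*g)
(-71 + 90)*V(-4*(4 - 1*6)) = (-71 + 90)*((-4*(4 - 1*6))² + 1/(2*((-4*(4 - 1*6)))) - (-8)*(4 - 1*6)) = 19*((-4*(4 - 6))² + 1/(2*((-4*(4 - 6)))) - (-8)*(4 - 6)) = 19*((-4*(-2))² + 1/(2*((-4*(-2)))) - (-8)*(-2)) = 19*(8² + (½)/8 - 2*8) = 19*(64 + (½)*(⅛) - 16) = 19*(64 + 1/16 - 16) = 19*(769/16) = 14611/16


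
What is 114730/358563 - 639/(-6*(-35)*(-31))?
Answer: 325338019/778081710 ≈ 0.41813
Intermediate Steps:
114730/358563 - 639/(-6*(-35)*(-31)) = 114730*(1/358563) - 639/(210*(-31)) = 114730/358563 - 639/(-6510) = 114730/358563 - 639*(-1/6510) = 114730/358563 + 213/2170 = 325338019/778081710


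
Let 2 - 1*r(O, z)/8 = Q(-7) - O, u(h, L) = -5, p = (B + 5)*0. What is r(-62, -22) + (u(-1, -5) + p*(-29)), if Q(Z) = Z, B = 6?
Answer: -429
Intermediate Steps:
p = 0 (p = (6 + 5)*0 = 11*0 = 0)
r(O, z) = 72 + 8*O (r(O, z) = 16 - 8*(-7 - O) = 16 + (56 + 8*O) = 72 + 8*O)
r(-62, -22) + (u(-1, -5) + p*(-29)) = (72 + 8*(-62)) + (-5 + 0*(-29)) = (72 - 496) + (-5 + 0) = -424 - 5 = -429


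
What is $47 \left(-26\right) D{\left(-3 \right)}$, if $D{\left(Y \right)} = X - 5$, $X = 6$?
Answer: $-1222$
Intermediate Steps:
$D{\left(Y \right)} = 1$ ($D{\left(Y \right)} = 6 - 5 = 1$)
$47 \left(-26\right) D{\left(-3 \right)} = 47 \left(-26\right) 1 = \left(-1222\right) 1 = -1222$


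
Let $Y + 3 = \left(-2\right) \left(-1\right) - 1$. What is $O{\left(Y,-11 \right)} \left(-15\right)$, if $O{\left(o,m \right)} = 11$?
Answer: $-165$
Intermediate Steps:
$Y = -2$ ($Y = -3 - -1 = -3 + \left(2 - 1\right) = -3 + 1 = -2$)
$O{\left(Y,-11 \right)} \left(-15\right) = 11 \left(-15\right) = -165$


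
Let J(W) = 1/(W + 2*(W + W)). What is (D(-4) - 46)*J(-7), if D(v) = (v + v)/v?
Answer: 44/35 ≈ 1.2571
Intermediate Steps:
D(v) = 2 (D(v) = (2*v)/v = 2)
J(W) = 1/(5*W) (J(W) = 1/(W + 2*(2*W)) = 1/(W + 4*W) = 1/(5*W))
(D(-4) - 46)*J(-7) = (2 - 46)*((⅕)/(-7)) = -44*(-1)/(5*7) = -44*(-1/35) = 44/35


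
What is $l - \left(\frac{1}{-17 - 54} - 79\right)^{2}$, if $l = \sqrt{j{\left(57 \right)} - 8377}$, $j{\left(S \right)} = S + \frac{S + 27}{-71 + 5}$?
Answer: $- \frac{31472100}{5041} + \frac{i \sqrt{1006874}}{11} \approx -6243.2 + 91.221 i$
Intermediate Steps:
$j{\left(S \right)} = - \frac{9}{22} + \frac{65 S}{66}$ ($j{\left(S \right)} = S + \frac{27 + S}{-66} = S + \left(27 + S\right) \left(- \frac{1}{66}\right) = S - \left(\frac{9}{22} + \frac{S}{66}\right) = - \frac{9}{22} + \frac{65 S}{66}$)
$l = \frac{i \sqrt{1006874}}{11}$ ($l = \sqrt{\left(- \frac{9}{22} + \frac{65}{66} \cdot 57\right) - 8377} = \sqrt{\left(- \frac{9}{22} + \frac{1235}{22}\right) - 8377} = \sqrt{\frac{613}{11} - 8377} = \sqrt{- \frac{91534}{11}} = \frac{i \sqrt{1006874}}{11} \approx 91.221 i$)
$l - \left(\frac{1}{-17 - 54} - 79\right)^{2} = \frac{i \sqrt{1006874}}{11} - \left(\frac{1}{-17 - 54} - 79\right)^{2} = \frac{i \sqrt{1006874}}{11} - \left(\frac{1}{-71} - 79\right)^{2} = \frac{i \sqrt{1006874}}{11} - \left(- \frac{1}{71} - 79\right)^{2} = \frac{i \sqrt{1006874}}{11} - \left(- \frac{5610}{71}\right)^{2} = \frac{i \sqrt{1006874}}{11} - \frac{31472100}{5041} = - \frac{31472100}{5041} + \frac{i \sqrt{1006874}}{11}$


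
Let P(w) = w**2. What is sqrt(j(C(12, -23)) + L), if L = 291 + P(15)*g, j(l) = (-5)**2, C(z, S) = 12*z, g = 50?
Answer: sqrt(11566) ≈ 107.55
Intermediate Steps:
j(l) = 25
L = 11541 (L = 291 + 15**2*50 = 291 + 225*50 = 291 + 11250 = 11541)
sqrt(j(C(12, -23)) + L) = sqrt(25 + 11541) = sqrt(11566)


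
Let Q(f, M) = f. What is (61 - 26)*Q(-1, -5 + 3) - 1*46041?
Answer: -46076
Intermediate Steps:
(61 - 26)*Q(-1, -5 + 3) - 1*46041 = (61 - 26)*(-1) - 1*46041 = 35*(-1) - 46041 = -35 - 46041 = -46076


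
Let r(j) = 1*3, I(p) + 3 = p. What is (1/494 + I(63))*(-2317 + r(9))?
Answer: -2638049/19 ≈ -1.3884e+5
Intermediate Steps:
I(p) = -3 + p
r(j) = 3
(1/494 + I(63))*(-2317 + r(9)) = (1/494 + (-3 + 63))*(-2317 + 3) = (1/494 + 60)*(-2314) = (29641/494)*(-2314) = -2638049/19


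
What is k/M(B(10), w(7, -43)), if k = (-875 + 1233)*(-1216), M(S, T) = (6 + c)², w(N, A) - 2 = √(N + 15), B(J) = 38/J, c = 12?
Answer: -108832/81 ≈ -1343.6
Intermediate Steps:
w(N, A) = 2 + √(15 + N) (w(N, A) = 2 + √(N + 15) = 2 + √(15 + N))
M(S, T) = 324 (M(S, T) = (6 + 12)² = 18² = 324)
k = -435328 (k = 358*(-1216) = -435328)
k/M(B(10), w(7, -43)) = -435328/324 = -435328*1/324 = -108832/81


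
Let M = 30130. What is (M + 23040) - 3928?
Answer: 49242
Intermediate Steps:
(M + 23040) - 3928 = (30130 + 23040) - 3928 = 53170 - 3928 = 49242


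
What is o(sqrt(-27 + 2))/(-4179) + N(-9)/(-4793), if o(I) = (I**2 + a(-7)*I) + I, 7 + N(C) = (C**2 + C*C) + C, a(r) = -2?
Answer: -490309/20029947 + 5*I/4179 ≈ -0.024479 + 0.0011965*I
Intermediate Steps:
N(C) = -7 + C + 2*C**2 (N(C) = -7 + ((C**2 + C*C) + C) = -7 + ((C**2 + C**2) + C) = -7 + (2*C**2 + C) = -7 + (C + 2*C**2) = -7 + C + 2*C**2)
o(I) = I**2 - I (o(I) = (I**2 - 2*I) + I = I**2 - I)
o(sqrt(-27 + 2))/(-4179) + N(-9)/(-4793) = (sqrt(-27 + 2)*(-1 + sqrt(-27 + 2)))/(-4179) + (-7 - 9 + 2*(-9)**2)/(-4793) = (sqrt(-25)*(-1 + sqrt(-25)))*(-1/4179) + (-7 - 9 + 2*81)*(-1/4793) = ((5*I)*(-1 + 5*I))*(-1/4179) + (-7 - 9 + 162)*(-1/4793) = (5*I*(-1 + 5*I))*(-1/4179) + 146*(-1/4793) = -5*I*(-1 + 5*I)/4179 - 146/4793 = -146/4793 - 5*I*(-1 + 5*I)/4179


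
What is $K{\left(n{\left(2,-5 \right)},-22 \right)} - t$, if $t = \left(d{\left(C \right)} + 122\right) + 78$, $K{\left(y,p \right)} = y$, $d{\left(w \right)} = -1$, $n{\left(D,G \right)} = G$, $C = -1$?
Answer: $-204$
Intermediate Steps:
$t = 199$ ($t = \left(-1 + 122\right) + 78 = 121 + 78 = 199$)
$K{\left(n{\left(2,-5 \right)},-22 \right)} - t = -5 - 199 = -204$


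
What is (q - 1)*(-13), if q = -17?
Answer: 234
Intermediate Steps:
(q - 1)*(-13) = (-17 - 1)*(-13) = -18*(-13) = 234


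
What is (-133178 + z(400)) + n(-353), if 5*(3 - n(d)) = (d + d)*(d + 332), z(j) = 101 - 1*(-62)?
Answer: -679886/5 ≈ -1.3598e+5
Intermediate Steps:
z(j) = 163 (z(j) = 101 + 62 = 163)
n(d) = 3 - 2*d*(332 + d)/5 (n(d) = 3 - (d + d)*(d + 332)/5 = 3 - 2*d*(332 + d)/5)
(-133178 + z(400)) + n(-353) = (-133178 + 163) + (3 - 664/5*(-353) - ⅖*(-353)²) = -133015 + (3 + 234392/5 - ⅖*124609) = -133015 + (3 + 234392/5 - 249218/5) = -133015 - 14811/5 = -679886/5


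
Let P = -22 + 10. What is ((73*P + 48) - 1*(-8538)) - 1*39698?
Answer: -31988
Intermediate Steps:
P = -12
((73*P + 48) - 1*(-8538)) - 1*39698 = ((73*(-12) + 48) - 1*(-8538)) - 1*39698 = ((-876 + 48) + 8538) - 39698 = (-828 + 8538) - 39698 = 7710 - 39698 = -31988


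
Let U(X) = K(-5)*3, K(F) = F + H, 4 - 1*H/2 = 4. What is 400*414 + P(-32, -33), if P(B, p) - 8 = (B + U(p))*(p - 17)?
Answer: 167958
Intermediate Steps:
H = 0 (H = 8 - 2*4 = 8 - 8 = 0)
K(F) = F (K(F) = F + 0 = F)
U(X) = -15 (U(X) = -5*3 = -15)
P(B, p) = 8 + (-17 + p)*(-15 + B) (P(B, p) = 8 + (B - 15)*(p - 17) = 8 + (-15 + B)*(-17 + p) = 8 + (-17 + p)*(-15 + B))
400*414 + P(-32, -33) = 400*414 + (263 - 17*(-32) - 15*(-33) - 32*(-33)) = 165600 + (263 + 544 + 495 + 1056) = 165600 + 2358 = 167958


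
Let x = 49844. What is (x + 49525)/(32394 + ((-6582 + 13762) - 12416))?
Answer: 99369/27158 ≈ 3.6589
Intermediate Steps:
(x + 49525)/(32394 + ((-6582 + 13762) - 12416)) = (49844 + 49525)/(32394 + ((-6582 + 13762) - 12416)) = 99369/(32394 + (7180 - 12416)) = 99369/(32394 - 5236) = 99369/27158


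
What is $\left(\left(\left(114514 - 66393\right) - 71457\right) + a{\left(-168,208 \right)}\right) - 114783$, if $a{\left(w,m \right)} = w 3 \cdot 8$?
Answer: $-142151$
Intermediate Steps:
$a{\left(w,m \right)} = 24 w$ ($a{\left(w,m \right)} = 3 w 8 = 24 w$)
$\left(\left(\left(114514 - 66393\right) - 71457\right) + a{\left(-168,208 \right)}\right) - 114783 = \left(\left(\left(114514 - 66393\right) - 71457\right) + 24 \left(-168\right)\right) - 114783 = \left(\left(48121 - 71457\right) - 4032\right) - 114783 = \left(-23336 - 4032\right) - 114783 = -27368 - 114783 = -142151$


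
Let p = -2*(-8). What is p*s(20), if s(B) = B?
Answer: 320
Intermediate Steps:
p = 16
p*s(20) = 16*20 = 320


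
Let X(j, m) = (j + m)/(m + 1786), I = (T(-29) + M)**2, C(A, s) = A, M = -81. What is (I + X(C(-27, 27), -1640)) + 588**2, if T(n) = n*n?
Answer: 134806557/146 ≈ 9.2333e+5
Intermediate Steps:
T(n) = n**2
I = 577600 (I = ((-29)**2 - 81)**2 = (841 - 81)**2 = 760**2 = 577600)
X(j, m) = (j + m)/(1786 + m)
(I + X(C(-27, 27), -1640)) + 588**2 = (577600 + (-27 - 1640)/(1786 - 1640)) + 588**2 = (577600 - 1667/146) + 345744 = 84327933/146 + 345744 = 134806557/146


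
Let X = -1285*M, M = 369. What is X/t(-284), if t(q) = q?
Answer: 474165/284 ≈ 1669.6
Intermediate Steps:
X = -474165 (X = -1285*369 = -474165)
X/t(-284) = -474165/(-284) = -474165*(-1/284) = 474165/284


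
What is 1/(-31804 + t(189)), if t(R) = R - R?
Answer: -1/31804 ≈ -3.1443e-5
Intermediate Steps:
t(R) = 0
1/(-31804 + t(189)) = 1/(-31804 + 0) = 1/(-31804) = -1/31804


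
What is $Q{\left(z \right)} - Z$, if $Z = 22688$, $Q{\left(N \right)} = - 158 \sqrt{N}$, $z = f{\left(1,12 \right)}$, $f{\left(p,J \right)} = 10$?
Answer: $-22688 - 158 \sqrt{10} \approx -23188.0$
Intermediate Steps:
$z = 10$
$Q{\left(z \right)} - Z = - 158 \sqrt{10} - 22688 = -22688 - 158 \sqrt{10}$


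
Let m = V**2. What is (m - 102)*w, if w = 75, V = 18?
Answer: 16650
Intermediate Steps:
m = 324 (m = 18**2 = 324)
(m - 102)*w = (324 - 102)*75 = 222*75 = 16650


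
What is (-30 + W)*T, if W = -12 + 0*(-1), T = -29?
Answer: 1218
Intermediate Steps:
W = -12 (W = -12 + 0 = -12)
(-30 + W)*T = (-30 - 12)*(-29) = -42*(-29) = 1218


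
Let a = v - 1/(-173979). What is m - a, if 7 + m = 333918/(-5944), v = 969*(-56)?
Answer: 28025380245283/517065588 ≈ 54201.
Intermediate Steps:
v = -54264
a = -9440796455/173979 (a = -54264 - 1/(-173979) = -54264 - 1*(-1/173979) = -54264 + 1/173979 = -9440796455/173979 ≈ -54264.)
m = -187763/2972 (m = -7 + 333918/(-5944) = -7 + 333918*(-1/5944) = -7 - 166959/2972 = -187763/2972 ≈ -63.177)
m - a = -187763/2972 - 1*(-9440796455/173979) = -187763/2972 + 9440796455/173979 = 28025380245283/517065588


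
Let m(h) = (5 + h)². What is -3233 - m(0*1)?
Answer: -3258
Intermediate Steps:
-3233 - m(0*1) = -3233 - (5 + 0*1)² = -3233 - (5 + 0)² = -3233 - 1*5² = -3233 - 1*25 = -3233 - 25 = -3258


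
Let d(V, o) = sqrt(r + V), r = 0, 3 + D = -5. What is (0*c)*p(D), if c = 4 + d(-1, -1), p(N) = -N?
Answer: 0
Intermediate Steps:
D = -8 (D = -3 - 5 = -8)
d(V, o) = sqrt(V) (d(V, o) = sqrt(0 + V) = sqrt(V))
c = 4 + I (c = 4 + sqrt(-1) = 4 + I ≈ 4.0 + 1.0*I)
(0*c)*p(D) = (0*(4 + I))*(-1*(-8)) = 0*8 = 0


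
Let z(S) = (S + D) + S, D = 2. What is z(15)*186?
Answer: 5952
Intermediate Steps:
z(S) = 2 + 2*S (z(S) = (S + 2) + S = (2 + S) + S = 2 + 2*S)
z(15)*186 = (2 + 2*15)*186 = (2 + 30)*186 = 32*186 = 5952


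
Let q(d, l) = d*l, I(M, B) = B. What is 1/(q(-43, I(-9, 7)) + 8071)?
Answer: 1/7770 ≈ 0.00012870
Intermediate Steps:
1/(q(-43, I(-9, 7)) + 8071) = 1/(-43*7 + 8071) = 1/(-301 + 8071) = 1/7770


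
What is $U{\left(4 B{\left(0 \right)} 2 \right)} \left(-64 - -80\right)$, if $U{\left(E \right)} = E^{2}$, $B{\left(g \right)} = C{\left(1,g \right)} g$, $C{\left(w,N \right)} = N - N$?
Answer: $0$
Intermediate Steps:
$C{\left(w,N \right)} = 0$
$B{\left(g \right)} = 0$ ($B{\left(g \right)} = 0 g = 0$)
$U{\left(4 B{\left(0 \right)} 2 \right)} \left(-64 - -80\right) = \left(4 \cdot 0 \cdot 2\right)^{2} \left(-64 - -80\right) = \left(4 \cdot 0\right)^{2} \left(-64 + 80\right) = 0^{2} \cdot 16 = 0 \cdot 16 = 0$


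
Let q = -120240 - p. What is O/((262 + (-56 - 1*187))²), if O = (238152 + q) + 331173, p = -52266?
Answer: 501351/361 ≈ 1388.8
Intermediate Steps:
q = -67974 (q = -120240 - 1*(-52266) = -120240 + 52266 = -67974)
O = 501351 (O = (238152 - 67974) + 331173 = 170178 + 331173 = 501351)
O/((262 + (-56 - 1*187))²) = 501351/((262 + (-56 - 1*187))²) = 501351/((262 + (-56 - 187))²) = 501351/((262 - 243)²) = 501351/(19²) = 501351/361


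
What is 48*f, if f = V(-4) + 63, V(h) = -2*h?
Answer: 3408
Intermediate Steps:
f = 71 (f = -2*(-4) + 63 = 8 + 63 = 71)
48*f = 48*71 = 3408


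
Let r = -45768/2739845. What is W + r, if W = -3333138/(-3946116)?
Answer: 1491945941087/1801957698670 ≈ 0.82796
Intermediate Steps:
r = -45768/2739845 (r = -45768*1/2739845 = -45768/2739845 ≈ -0.016705)
W = 555523/657686 (W = -3333138*(-1/3946116) = 555523/657686 ≈ 0.84466)
W + r = 555523/657686 - 45768/2739845 = 1491945941087/1801957698670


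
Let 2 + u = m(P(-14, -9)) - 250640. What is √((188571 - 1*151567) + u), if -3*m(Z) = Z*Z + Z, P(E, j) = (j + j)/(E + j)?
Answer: 2*I*√28253687/23 ≈ 462.21*I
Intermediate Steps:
P(E, j) = 2*j/(E + j) (P(E, j) = (2*j)/(E + j) = 2*j/(E + j))
m(Z) = -Z/3 - Z²/3 (m(Z) = -(Z*Z + Z)/3 = -(Z² + Z)/3 = -(Z + Z²)/3 = -Z/3 - Z²/3)
u = -132589864/529 (u = -2 + (-2*(-9)/(-14 - 9)*(1 + 2*(-9)/(-14 - 9))/3 - 250640) = -2 + (-2*(-9)/(-23)*(1 + 2*(-9)/(-23))/3 - 250640) = -2 + (-2*(-9)*(-1/23)*(1 + 2*(-9)*(-1/23))/3 - 250640) = -2 + (-⅓*18/23*(1 + 18/23) - 250640) = -2 + (-⅓*18/23*41/23 - 250640) = -2 + (-246/529 - 250640) = -2 - 132588806/529 = -132589864/529 ≈ -2.5064e+5)
√((188571 - 1*151567) + u) = √((188571 - 1*151567) - 132589864/529) = √((188571 - 151567) - 132589864/529) = √(37004 - 132589864/529) = √(-113014748/529) = 2*I*√28253687/23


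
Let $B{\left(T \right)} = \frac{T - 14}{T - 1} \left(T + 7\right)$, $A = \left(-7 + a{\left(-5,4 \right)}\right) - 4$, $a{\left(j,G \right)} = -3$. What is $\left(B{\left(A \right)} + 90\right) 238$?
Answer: $\frac{274652}{15} \approx 18310.0$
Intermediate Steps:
$A = -14$ ($A = \left(-7 - 3\right) - 4 = -10 - 4 = -14$)
$B{\left(T \right)} = \frac{\left(-14 + T\right) \left(7 + T\right)}{-1 + T}$ ($B{\left(T \right)} = \frac{-14 + T}{-1 + T} \left(7 + T\right) = \frac{\left(-14 + T\right) \left(7 + T\right)}{-1 + T}$)
$\left(B{\left(A \right)} + 90\right) 238 = \left(\frac{-98 + \left(-14\right)^{2} - -98}{-1 - 14} + 90\right) 238 = \left(\frac{-98 + 196 + 98}{-15} + 90\right) 238 = \left(\left(- \frac{1}{15}\right) 196 + 90\right) 238 = \left(- \frac{196}{15} + 90\right) 238 = \frac{1154}{15} \cdot 238 = \frac{274652}{15}$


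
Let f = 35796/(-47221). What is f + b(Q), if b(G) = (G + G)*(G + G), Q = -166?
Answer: 5204851708/47221 ≈ 1.1022e+5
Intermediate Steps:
b(G) = 4*G**2 (b(G) = (2*G)*(2*G) = 4*G**2)
f = -35796/47221 (f = 35796*(-1/47221) = -35796/47221 ≈ -0.75805)
f + b(Q) = -35796/47221 + 4*(-166)**2 = -35796/47221 + 4*27556 = -35796/47221 + 110224 = 5204851708/47221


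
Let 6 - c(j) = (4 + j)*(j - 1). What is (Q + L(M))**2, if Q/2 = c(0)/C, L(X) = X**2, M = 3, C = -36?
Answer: 5776/81 ≈ 71.309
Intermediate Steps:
c(j) = 6 - (-1 + j)*(4 + j) (c(j) = 6 - (4 + j)*(j - 1) = 6 - (4 + j)*(-1 + j) = 6 - (-1 + j)*(4 + j))
Q = -5/9 (Q = 2*((10 - 1*0**2 - 3*0)/(-36)) = 2*((10 - 1*0 + 0)*(-1/36)) = 2*((10 + 0 + 0)*(-1/36)) = 2*(10*(-1/36)) = 2*(-5/18) = -5/9 ≈ -0.55556)
(Q + L(M))**2 = (-5/9 + 3**2)**2 = (-5/9 + 9)**2 = (76/9)**2 = 5776/81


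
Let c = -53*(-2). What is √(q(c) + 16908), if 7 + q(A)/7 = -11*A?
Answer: √8697 ≈ 93.258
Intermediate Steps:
c = 106
q(A) = -49 - 77*A (q(A) = -49 + 7*(-11*A) = -49 - 77*A)
√(q(c) + 16908) = √((-49 - 77*106) + 16908) = √((-49 - 8162) + 16908) = √(-8211 + 16908) = √8697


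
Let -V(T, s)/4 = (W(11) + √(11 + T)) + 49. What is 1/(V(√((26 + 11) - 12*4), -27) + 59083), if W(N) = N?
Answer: 1/(58843 - 4*√(11 + I*√11)) ≈ 1.6998e-5 + 5.7e-10*I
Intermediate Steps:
V(T, s) = -240 - 4*√(11 + T) (V(T, s) = -4*((11 + √(11 + T)) + 49) = -4*(60 + √(11 + T)) = -240 - 4*√(11 + T))
1/(V(√((26 + 11) - 12*4), -27) + 59083) = 1/((-240 - 4*√(11 + √((26 + 11) - 12*4))) + 59083) = 1/((-240 - 4*√(11 + √(37 - 48))) + 59083) = 1/((-240 - 4*√(11 + √(-11))) + 59083) = 1/((-240 - 4*√(11 + I*√11)) + 59083) = 1/(58843 - 4*√(11 + I*√11))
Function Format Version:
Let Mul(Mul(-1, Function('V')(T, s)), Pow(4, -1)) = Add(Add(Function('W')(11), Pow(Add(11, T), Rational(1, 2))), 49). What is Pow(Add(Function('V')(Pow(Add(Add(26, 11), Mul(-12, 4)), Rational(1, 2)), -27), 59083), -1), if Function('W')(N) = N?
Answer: Pow(Add(58843, Mul(-4, Pow(Add(11, Mul(I, Pow(11, Rational(1, 2)))), Rational(1, 2)))), -1) ≈ Add(1.6998e-5, Mul(5.7e-10, I))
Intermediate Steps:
Function('V')(T, s) = Add(-240, Mul(-4, Pow(Add(11, T), Rational(1, 2)))) (Function('V')(T, s) = Mul(-4, Add(Add(11, Pow(Add(11, T), Rational(1, 2))), 49)) = Mul(-4, Add(60, Pow(Add(11, T), Rational(1, 2)))) = Add(-240, Mul(-4, Pow(Add(11, T), Rational(1, 2)))))
Pow(Add(Function('V')(Pow(Add(Add(26, 11), Mul(-12, 4)), Rational(1, 2)), -27), 59083), -1) = Pow(Add(Add(-240, Mul(-4, Pow(Add(11, Pow(Add(Add(26, 11), Mul(-12, 4)), Rational(1, 2))), Rational(1, 2)))), 59083), -1) = Pow(Add(Add(-240, Mul(-4, Pow(Add(11, Pow(Add(37, -48), Rational(1, 2))), Rational(1, 2)))), 59083), -1) = Pow(Add(Add(-240, Mul(-4, Pow(Add(11, Pow(-11, Rational(1, 2))), Rational(1, 2)))), 59083), -1) = Pow(Add(Add(-240, Mul(-4, Pow(Add(11, Mul(I, Pow(11, Rational(1, 2)))), Rational(1, 2)))), 59083), -1) = Pow(Add(58843, Mul(-4, Pow(Add(11, Mul(I, Pow(11, Rational(1, 2)))), Rational(1, 2)))), -1)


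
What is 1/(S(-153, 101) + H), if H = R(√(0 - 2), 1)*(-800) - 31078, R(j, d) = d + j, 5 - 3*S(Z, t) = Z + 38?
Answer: I/(2*(-15919*I + 400*√2)) ≈ -3.1369e-5 + 1.1147e-6*I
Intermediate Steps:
S(Z, t) = -11 - Z/3 (S(Z, t) = 5/3 - (Z + 38)/3 = 5/3 - (38 + Z)/3 = 5/3 + (-38/3 - Z/3) = -11 - Z/3)
H = -31878 - 800*I*√2 (H = (1 + √(0 - 2))*(-800) - 31078 = (1 + √(-2))*(-800) - 31078 = (1 + I*√2)*(-800) - 31078 = (-800 - 800*I*√2) - 31078 = -31878 - 800*I*√2 ≈ -31878.0 - 1131.4*I)
1/(S(-153, 101) + H) = 1/((-11 - ⅓*(-153)) + (-31878 - 800*I*√2)) = 1/((-11 + 51) + (-31878 - 800*I*√2)) = 1/(40 + (-31878 - 800*I*√2)) = 1/(-31838 - 800*I*√2)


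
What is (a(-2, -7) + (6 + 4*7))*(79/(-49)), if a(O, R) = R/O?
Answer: -5925/98 ≈ -60.459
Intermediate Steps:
(a(-2, -7) + (6 + 4*7))*(79/(-49)) = (-7/(-2) + (6 + 4*7))*(79/(-49)) = (-7*(-½) + (6 + 28))*(79*(-1/49)) = (7/2 + 34)*(-79/49) = (75/2)*(-79/49) = -5925/98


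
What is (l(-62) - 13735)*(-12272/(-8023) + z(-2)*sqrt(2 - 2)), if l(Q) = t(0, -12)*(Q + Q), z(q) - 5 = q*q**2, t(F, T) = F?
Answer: -168555920/8023 ≈ -21009.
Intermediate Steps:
z(q) = 5 + q**3 (z(q) = 5 + q*q**2 = 5 + q**3)
l(Q) = 0 (l(Q) = 0*(Q + Q) = 0*(2*Q) = 0)
(l(-62) - 13735)*(-12272/(-8023) + z(-2)*sqrt(2 - 2)) = (0 - 13735)*(-12272/(-8023) + (5 + (-2)**3)*sqrt(2 - 2)) = -13735*(-12272*(-1/8023) + (5 - 8)*sqrt(0)) = -13735*(12272/8023 - 3*0) = -13735*(12272/8023 + 0) = -13735*12272/8023 = -168555920/8023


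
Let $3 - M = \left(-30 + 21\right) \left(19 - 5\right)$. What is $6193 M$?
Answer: $798897$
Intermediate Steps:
$M = 129$ ($M = 3 - \left(-30 + 21\right) \left(19 - 5\right) = 3 - \left(-9\right) 14 = 3 - -126 = 3 + 126 = 129$)
$6193 M = 6193 \cdot 129 = 798897$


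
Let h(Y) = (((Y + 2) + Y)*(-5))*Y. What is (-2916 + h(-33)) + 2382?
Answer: -11094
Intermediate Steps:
h(Y) = Y*(-10 - 10*Y) (h(Y) = (((2 + Y) + Y)*(-5))*Y = ((2 + 2*Y)*(-5))*Y = (-10 - 10*Y)*Y = Y*(-10 - 10*Y))
(-2916 + h(-33)) + 2382 = (-2916 - 10*(-33)*(1 - 33)) + 2382 = (-2916 - 10*(-33)*(-32)) + 2382 = (-2916 - 10560) + 2382 = -13476 + 2382 = -11094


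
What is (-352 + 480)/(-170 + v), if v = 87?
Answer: -128/83 ≈ -1.5422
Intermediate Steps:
(-352 + 480)/(-170 + v) = (-352 + 480)/(-170 + 87) = 128/(-83) = 128*(-1/83) = -128/83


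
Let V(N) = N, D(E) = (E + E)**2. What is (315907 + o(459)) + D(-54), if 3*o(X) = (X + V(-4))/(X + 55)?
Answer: 505114937/1542 ≈ 3.2757e+5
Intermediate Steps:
D(E) = 4*E**2 (D(E) = (2*E)**2 = 4*E**2)
o(X) = (-4 + X)/(3*(55 + X)) (o(X) = ((X - 4)/(X + 55))/3 = ((-4 + X)/(55 + X))/3 = (-4 + X)/(3*(55 + X)))
(315907 + o(459)) + D(-54) = (315907 + (-4 + 459)/(3*(55 + 459))) + 4*(-54)**2 = (315907 + (1/3)*455/514) + 4*2916 = (315907 + (1/3)*(1/514)*455) + 11664 = (315907 + 455/1542) + 11664 = 487129049/1542 + 11664 = 505114937/1542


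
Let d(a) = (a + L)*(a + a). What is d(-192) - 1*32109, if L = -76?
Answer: 70803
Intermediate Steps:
d(a) = 2*a*(-76 + a) (d(a) = (a - 76)*(a + a) = (-76 + a)*(2*a) = 2*a*(-76 + a))
d(-192) - 1*32109 = 2*(-192)*(-76 - 192) - 1*32109 = 2*(-192)*(-268) - 32109 = 102912 - 32109 = 70803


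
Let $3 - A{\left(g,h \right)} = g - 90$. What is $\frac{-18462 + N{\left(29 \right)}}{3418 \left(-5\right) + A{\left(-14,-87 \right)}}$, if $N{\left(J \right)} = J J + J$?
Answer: $\frac{5864}{5661} \approx 1.0359$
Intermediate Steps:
$A{\left(g,h \right)} = 93 - g$ ($A{\left(g,h \right)} = 3 - \left(g - 90\right) = 3 - \left(-90 + g\right) = 93 - g$)
$N{\left(J \right)} = J + J^{2}$ ($N{\left(J \right)} = J^{2} + J = J + J^{2}$)
$\frac{-18462 + N{\left(29 \right)}}{3418 \left(-5\right) + A{\left(-14,-87 \right)}} = \frac{-18462 + 29 \left(1 + 29\right)}{3418 \left(-5\right) + \left(93 - -14\right)} = \frac{-18462 + 29 \cdot 30}{-17090 + \left(93 + 14\right)} = \frac{-18462 + 870}{-17090 + 107} = - \frac{17592}{-16983} = \left(-17592\right) \left(- \frac{1}{16983}\right) = \frac{5864}{5661}$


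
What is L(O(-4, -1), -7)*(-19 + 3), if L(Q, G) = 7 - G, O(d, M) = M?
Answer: -224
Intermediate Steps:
L(O(-4, -1), -7)*(-19 + 3) = (7 - 1*(-7))*(-19 + 3) = (7 + 7)*(-16) = 14*(-16) = -224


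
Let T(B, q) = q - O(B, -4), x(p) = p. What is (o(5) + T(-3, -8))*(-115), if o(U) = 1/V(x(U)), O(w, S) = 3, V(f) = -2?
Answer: 2645/2 ≈ 1322.5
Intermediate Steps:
o(U) = -½ (o(U) = 1/(-2) = -½)
T(B, q) = -3 + q (T(B, q) = q - 1*3 = q - 3 = -3 + q)
(o(5) + T(-3, -8))*(-115) = (-½ + (-3 - 8))*(-115) = (-½ - 11)*(-115) = -23/2*(-115) = 2645/2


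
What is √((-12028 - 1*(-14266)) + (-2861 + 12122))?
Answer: √11499 ≈ 107.23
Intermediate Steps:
√((-12028 - 1*(-14266)) + (-2861 + 12122)) = √((-12028 + 14266) + 9261) = √(2238 + 9261) = √11499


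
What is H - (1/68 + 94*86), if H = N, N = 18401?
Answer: 701555/68 ≈ 10317.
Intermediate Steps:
H = 18401
H - (1/68 + 94*86) = 18401 - (1/68 + 94*86) = 18401 - (1/68 + 8084) = 18401 - 1*549713/68 = 18401 - 549713/68 = 701555/68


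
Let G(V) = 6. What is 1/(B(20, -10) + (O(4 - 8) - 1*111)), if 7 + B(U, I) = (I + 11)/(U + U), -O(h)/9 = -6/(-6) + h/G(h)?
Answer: -40/4839 ≈ -0.0082662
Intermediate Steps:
O(h) = -9 - 3*h/2 (O(h) = -9*(-6/(-6) + h/6) = -9*(-6*(-⅙) + h*(⅙)) = -9*(1 + h/6) = -9 - 3*h/2)
B(U, I) = -7 + (11 + I)/(2*U) (B(U, I) = -7 + (I + 11)/(U + U) = -7 + (11 + I)/((2*U)) = -7 + (11 + I)*(1/(2*U)) = -7 + (11 + I)/(2*U))
1/(B(20, -10) + (O(4 - 8) - 1*111)) = 1/((½)*(11 - 10 - 14*20)/20 + ((-9 - 3*(4 - 8)/2) - 1*111)) = 1/((½)*(1/20)*(11 - 10 - 280) + ((-9 - 3/2*(-4)) - 111)) = 1/((½)*(1/20)*(-279) + ((-9 + 6) - 111)) = 1/(-279/40 + (-3 - 111)) = 1/(-279/40 - 114) = 1/(-4839/40) = -40/4839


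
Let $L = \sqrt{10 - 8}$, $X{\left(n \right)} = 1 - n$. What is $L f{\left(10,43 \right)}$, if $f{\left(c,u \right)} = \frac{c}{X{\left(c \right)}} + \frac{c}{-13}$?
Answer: $- \frac{220 \sqrt{2}}{117} \approx -2.6592$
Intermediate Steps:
$f{\left(c,u \right)} = - \frac{c}{13} + \frac{c}{1 - c}$ ($f{\left(c,u \right)} = \frac{c}{1 - c} + \frac{c}{-13} = \frac{c}{1 - c} + c \left(- \frac{1}{13}\right) = \frac{c}{1 - c} - \frac{c}{13} = - \frac{c}{13} + \frac{c}{1 - c}$)
$L = \sqrt{2} \approx 1.4142$
$L f{\left(10,43 \right)} = \sqrt{2} \cdot \frac{1}{13} \cdot 10 \frac{1}{-1 + 10} \left(-12 - 10\right) = \sqrt{2} \cdot \frac{1}{13} \cdot 10 \cdot \frac{1}{9} \left(-12 - 10\right) = \sqrt{2} \cdot \frac{1}{13} \cdot 10 \cdot \frac{1}{9} \left(-22\right) = \sqrt{2} \left(- \frac{220}{117}\right) = - \frac{220 \sqrt{2}}{117}$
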